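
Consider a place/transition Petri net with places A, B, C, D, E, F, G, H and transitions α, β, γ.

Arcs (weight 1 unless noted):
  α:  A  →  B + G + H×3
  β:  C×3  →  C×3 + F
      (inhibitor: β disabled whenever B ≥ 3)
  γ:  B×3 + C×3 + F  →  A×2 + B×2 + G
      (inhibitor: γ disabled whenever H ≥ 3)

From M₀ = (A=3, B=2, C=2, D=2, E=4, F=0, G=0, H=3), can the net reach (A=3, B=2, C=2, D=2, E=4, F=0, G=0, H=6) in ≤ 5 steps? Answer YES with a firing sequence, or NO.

depth 0: 1 marking
depth 1: 2 markings reached so far
depth 2: 3 markings reached so far
depth 3: 4 markings reached so far
depth 4: 4 markings reached so far
(frontier empty at depth 4; search complete)
target is not among the 4 markings reachable within 5 steps

NO — not reachable within 5 firings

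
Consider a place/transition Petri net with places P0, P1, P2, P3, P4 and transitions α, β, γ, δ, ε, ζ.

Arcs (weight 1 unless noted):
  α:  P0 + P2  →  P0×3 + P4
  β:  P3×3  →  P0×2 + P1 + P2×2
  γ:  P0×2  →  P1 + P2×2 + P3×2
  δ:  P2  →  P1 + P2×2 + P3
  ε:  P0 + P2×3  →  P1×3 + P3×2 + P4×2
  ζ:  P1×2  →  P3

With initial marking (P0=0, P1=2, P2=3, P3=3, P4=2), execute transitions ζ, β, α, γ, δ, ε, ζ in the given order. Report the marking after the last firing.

step 1: fire ζ:  (P0=0, P1=2, P2=3, P3=3, P4=2) → (P0=0, P1=0, P2=3, P3=4, P4=2)
step 2: fire β:  (P0=0, P1=0, P2=3, P3=4, P4=2) → (P0=2, P1=1, P2=5, P3=1, P4=2)
step 3: fire α:  (P0=2, P1=1, P2=5, P3=1, P4=2) → (P0=4, P1=1, P2=4, P3=1, P4=3)
step 4: fire γ:  (P0=4, P1=1, P2=4, P3=1, P4=3) → (P0=2, P1=2, P2=6, P3=3, P4=3)
step 5: fire δ:  (P0=2, P1=2, P2=6, P3=3, P4=3) → (P0=2, P1=3, P2=7, P3=4, P4=3)
step 6: fire ε:  (P0=2, P1=3, P2=7, P3=4, P4=3) → (P0=1, P1=6, P2=4, P3=6, P4=5)
step 7: fire ζ:  (P0=1, P1=6, P2=4, P3=6, P4=5) → (P0=1, P1=4, P2=4, P3=7, P4=5)

(P0=1, P1=4, P2=4, P3=7, P4=5)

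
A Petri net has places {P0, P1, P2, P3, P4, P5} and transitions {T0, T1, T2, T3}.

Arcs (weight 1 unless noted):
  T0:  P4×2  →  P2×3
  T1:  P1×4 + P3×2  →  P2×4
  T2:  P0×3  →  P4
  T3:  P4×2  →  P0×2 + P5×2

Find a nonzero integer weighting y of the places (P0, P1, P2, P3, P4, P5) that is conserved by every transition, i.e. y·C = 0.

Incidence matrix C (rows=places, cols=transitions):
       T0   T1   T2   T3
   P0   0    0   -3    2
   P1   0   -4    0    0
   P2   3    4    0    0
   P3   0   -2    0    0
   P4  -2    0    1   -2
   P5   0    0    0    2

Candidate y = [0, 1, 0, -2, 0, 0]; check y·C column-wise:
  col T0: 1·0 + 0·3 + -2·0 + 0·-2 = 0
  col T1: 1·-4 + 0·4 + -2·-2 = 0
  col T2: 0·-3 + 1·0 + -2·0 + 0·1 = 0
  col T3: 0·2 + 1·0 + -2·0 + 0·-2 + 0·2 = 0

y = (P0:0, P1:1, P2:0, P3:-2, P4:0, P5:0)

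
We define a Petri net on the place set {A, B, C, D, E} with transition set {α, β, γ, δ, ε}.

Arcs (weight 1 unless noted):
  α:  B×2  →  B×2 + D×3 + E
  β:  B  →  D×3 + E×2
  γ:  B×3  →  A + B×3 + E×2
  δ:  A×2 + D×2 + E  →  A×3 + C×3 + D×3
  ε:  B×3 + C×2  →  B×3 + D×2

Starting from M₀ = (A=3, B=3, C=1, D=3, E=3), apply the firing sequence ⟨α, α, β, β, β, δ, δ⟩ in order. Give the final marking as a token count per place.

(A=5, B=0, C=7, D=20, E=9)

step 1: fire α:  (A=3, B=3, C=1, D=3, E=3) → (A=3, B=3, C=1, D=6, E=4)
step 2: fire α:  (A=3, B=3, C=1, D=6, E=4) → (A=3, B=3, C=1, D=9, E=5)
step 3: fire β:  (A=3, B=3, C=1, D=9, E=5) → (A=3, B=2, C=1, D=12, E=7)
step 4: fire β:  (A=3, B=2, C=1, D=12, E=7) → (A=3, B=1, C=1, D=15, E=9)
step 5: fire β:  (A=3, B=1, C=1, D=15, E=9) → (A=3, B=0, C=1, D=18, E=11)
step 6: fire δ:  (A=3, B=0, C=1, D=18, E=11) → (A=4, B=0, C=4, D=19, E=10)
step 7: fire δ:  (A=4, B=0, C=4, D=19, E=10) → (A=5, B=0, C=7, D=20, E=9)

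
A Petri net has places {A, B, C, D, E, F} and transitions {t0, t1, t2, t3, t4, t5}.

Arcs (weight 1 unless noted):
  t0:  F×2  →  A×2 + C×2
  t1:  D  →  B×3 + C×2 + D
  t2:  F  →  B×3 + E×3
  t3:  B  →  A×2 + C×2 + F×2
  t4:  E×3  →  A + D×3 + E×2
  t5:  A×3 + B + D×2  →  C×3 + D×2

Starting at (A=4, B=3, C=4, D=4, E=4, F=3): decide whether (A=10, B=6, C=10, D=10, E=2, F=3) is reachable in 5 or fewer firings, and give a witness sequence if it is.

NO — not reachable within 5 firings

depth 0: 1 marking
depth 1: 7 markings reached so far
depth 2: 26 markings reached so far
depth 3: 71 markings reached so far
depth 4: 157 markings reached so far
depth 5: 304 markings reached so far
target is not among the 304 markings reachable within 5 steps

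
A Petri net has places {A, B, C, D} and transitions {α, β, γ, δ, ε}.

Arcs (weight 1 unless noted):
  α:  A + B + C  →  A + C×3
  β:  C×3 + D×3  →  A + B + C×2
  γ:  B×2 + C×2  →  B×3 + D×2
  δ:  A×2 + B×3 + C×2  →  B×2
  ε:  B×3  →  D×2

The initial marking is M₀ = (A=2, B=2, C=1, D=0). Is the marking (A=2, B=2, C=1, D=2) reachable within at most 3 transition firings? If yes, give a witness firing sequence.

NO — not reachable within 3 firings

depth 0: 1 marking
depth 1: 2 markings reached so far
depth 2: 3 markings reached so far
depth 3: 3 markings reached so far
(frontier empty at depth 3; search complete)
target is not among the 3 markings reachable within 3 steps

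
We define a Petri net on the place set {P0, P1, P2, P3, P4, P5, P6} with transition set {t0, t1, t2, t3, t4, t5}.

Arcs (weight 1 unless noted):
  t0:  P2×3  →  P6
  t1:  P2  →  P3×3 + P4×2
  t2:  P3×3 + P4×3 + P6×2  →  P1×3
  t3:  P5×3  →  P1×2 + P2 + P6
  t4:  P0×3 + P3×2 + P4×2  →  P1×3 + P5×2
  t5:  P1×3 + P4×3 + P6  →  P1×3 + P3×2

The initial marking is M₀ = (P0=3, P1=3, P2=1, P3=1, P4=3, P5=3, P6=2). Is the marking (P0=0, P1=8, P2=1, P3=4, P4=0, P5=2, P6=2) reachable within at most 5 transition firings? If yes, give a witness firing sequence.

step 1: fire t1:  (P0=3, P1=3, P2=1, P3=1, P4=3, P5=3, P6=2) → (P0=3, P1=3, P2=0, P3=4, P4=5, P5=3, P6=2)
step 2: fire t3:  (P0=3, P1=3, P2=0, P3=4, P4=5, P5=3, P6=2) → (P0=3, P1=5, P2=1, P3=4, P4=5, P5=0, P6=3)
step 3: fire t4:  (P0=3, P1=5, P2=1, P3=4, P4=5, P5=0, P6=3) → (P0=0, P1=8, P2=1, P3=2, P4=3, P5=2, P6=3)
step 4: fire t5:  (P0=0, P1=8, P2=1, P3=2, P4=3, P5=2, P6=3) → (P0=0, P1=8, P2=1, P3=4, P4=0, P5=2, P6=2)

YES — reachable via ⟨t1, t3, t4, t5⟩ (4 firings)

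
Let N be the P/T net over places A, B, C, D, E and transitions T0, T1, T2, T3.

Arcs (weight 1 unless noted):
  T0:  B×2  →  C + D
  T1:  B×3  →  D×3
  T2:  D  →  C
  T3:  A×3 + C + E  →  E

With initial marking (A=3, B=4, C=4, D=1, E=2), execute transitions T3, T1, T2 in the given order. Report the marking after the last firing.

(A=0, B=1, C=4, D=3, E=2)

step 1: fire T3:  (A=3, B=4, C=4, D=1, E=2) → (A=0, B=4, C=3, D=1, E=2)
step 2: fire T1:  (A=0, B=4, C=3, D=1, E=2) → (A=0, B=1, C=3, D=4, E=2)
step 3: fire T2:  (A=0, B=1, C=3, D=4, E=2) → (A=0, B=1, C=4, D=3, E=2)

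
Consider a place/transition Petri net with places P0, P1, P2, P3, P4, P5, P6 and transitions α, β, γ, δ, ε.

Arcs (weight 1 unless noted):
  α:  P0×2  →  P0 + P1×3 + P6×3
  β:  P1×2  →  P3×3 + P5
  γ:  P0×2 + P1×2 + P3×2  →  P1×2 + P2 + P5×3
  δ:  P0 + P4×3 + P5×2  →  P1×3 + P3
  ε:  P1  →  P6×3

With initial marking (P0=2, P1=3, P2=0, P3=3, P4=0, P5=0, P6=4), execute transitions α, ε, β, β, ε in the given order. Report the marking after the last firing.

(P0=1, P1=0, P2=0, P3=9, P4=0, P5=2, P6=13)

step 1: fire α:  (P0=2, P1=3, P2=0, P3=3, P4=0, P5=0, P6=4) → (P0=1, P1=6, P2=0, P3=3, P4=0, P5=0, P6=7)
step 2: fire ε:  (P0=1, P1=6, P2=0, P3=3, P4=0, P5=0, P6=7) → (P0=1, P1=5, P2=0, P3=3, P4=0, P5=0, P6=10)
step 3: fire β:  (P0=1, P1=5, P2=0, P3=3, P4=0, P5=0, P6=10) → (P0=1, P1=3, P2=0, P3=6, P4=0, P5=1, P6=10)
step 4: fire β:  (P0=1, P1=3, P2=0, P3=6, P4=0, P5=1, P6=10) → (P0=1, P1=1, P2=0, P3=9, P4=0, P5=2, P6=10)
step 5: fire ε:  (P0=1, P1=1, P2=0, P3=9, P4=0, P5=2, P6=10) → (P0=1, P1=0, P2=0, P3=9, P4=0, P5=2, P6=13)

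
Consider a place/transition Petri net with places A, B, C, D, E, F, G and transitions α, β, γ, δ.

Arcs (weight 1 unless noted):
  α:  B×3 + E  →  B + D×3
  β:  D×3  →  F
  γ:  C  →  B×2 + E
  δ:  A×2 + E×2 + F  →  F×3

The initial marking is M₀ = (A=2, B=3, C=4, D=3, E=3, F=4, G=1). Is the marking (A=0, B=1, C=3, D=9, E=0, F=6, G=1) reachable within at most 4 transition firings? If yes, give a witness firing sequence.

YES — reachable via ⟨α, γ, α, δ⟩ (4 firings)

step 1: fire α:  (A=2, B=3, C=4, D=3, E=3, F=4, G=1) → (A=2, B=1, C=4, D=6, E=2, F=4, G=1)
step 2: fire γ:  (A=2, B=1, C=4, D=6, E=2, F=4, G=1) → (A=2, B=3, C=3, D=6, E=3, F=4, G=1)
step 3: fire α:  (A=2, B=3, C=3, D=6, E=3, F=4, G=1) → (A=2, B=1, C=3, D=9, E=2, F=4, G=1)
step 4: fire δ:  (A=2, B=1, C=3, D=9, E=2, F=4, G=1) → (A=0, B=1, C=3, D=9, E=0, F=6, G=1)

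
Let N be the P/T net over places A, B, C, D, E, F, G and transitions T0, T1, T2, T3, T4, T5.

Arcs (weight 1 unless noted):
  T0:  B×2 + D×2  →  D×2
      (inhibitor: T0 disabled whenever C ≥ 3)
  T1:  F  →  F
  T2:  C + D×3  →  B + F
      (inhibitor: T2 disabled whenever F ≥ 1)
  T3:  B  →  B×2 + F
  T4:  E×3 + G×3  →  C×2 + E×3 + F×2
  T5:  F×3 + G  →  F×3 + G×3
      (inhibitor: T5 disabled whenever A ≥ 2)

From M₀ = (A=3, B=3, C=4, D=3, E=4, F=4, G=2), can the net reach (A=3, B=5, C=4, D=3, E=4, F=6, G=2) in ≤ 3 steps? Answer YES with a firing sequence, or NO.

YES — reachable via ⟨T3, T3⟩ (2 firings)

step 1: fire T3:  (A=3, B=3, C=4, D=3, E=4, F=4, G=2) → (A=3, B=4, C=4, D=3, E=4, F=5, G=2)
step 2: fire T3:  (A=3, B=4, C=4, D=3, E=4, F=5, G=2) → (A=3, B=5, C=4, D=3, E=4, F=6, G=2)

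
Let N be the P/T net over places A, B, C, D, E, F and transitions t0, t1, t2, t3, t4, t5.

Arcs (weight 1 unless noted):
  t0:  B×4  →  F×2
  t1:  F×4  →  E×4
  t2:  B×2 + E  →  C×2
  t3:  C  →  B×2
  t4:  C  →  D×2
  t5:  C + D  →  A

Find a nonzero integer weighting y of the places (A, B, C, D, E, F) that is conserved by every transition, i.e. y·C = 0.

Incidence matrix C (rows=places, cols=transitions):
       t0   t1   t2   t3   t4   t5
    A   0    0    0    0    0    1
    B  -4    0   -2    2    0    0
    C   0    0    2   -1   -1   -1
    D   0    0    0    0    2   -1
    E   0    4   -1    0    0    0
    F   2   -4    0    0    0    0

Candidate y = [3, 1, 2, 1, 2, 2]; check y·C column-wise:
  col t0: 3·0 + 1·-4 + 2·0 + 1·0 + 2·0 + 2·2 = 0
  col t1: 3·0 + 1·0 + 2·0 + 1·0 + 2·4 + 2·-4 = 0
  col t2: 3·0 + 1·-2 + 2·2 + 1·0 + 2·-1 + 2·0 = 0
  col t3: 3·0 + 1·2 + 2·-1 + 1·0 + 2·0 + 2·0 = 0
  col t4: 3·0 + 1·0 + 2·-1 + 1·2 + 2·0 + 2·0 = 0
  col t5: 3·1 + 1·0 + 2·-1 + 1·-1 + 2·0 + 2·0 = 0

y = (A:3, B:1, C:2, D:1, E:2, F:2)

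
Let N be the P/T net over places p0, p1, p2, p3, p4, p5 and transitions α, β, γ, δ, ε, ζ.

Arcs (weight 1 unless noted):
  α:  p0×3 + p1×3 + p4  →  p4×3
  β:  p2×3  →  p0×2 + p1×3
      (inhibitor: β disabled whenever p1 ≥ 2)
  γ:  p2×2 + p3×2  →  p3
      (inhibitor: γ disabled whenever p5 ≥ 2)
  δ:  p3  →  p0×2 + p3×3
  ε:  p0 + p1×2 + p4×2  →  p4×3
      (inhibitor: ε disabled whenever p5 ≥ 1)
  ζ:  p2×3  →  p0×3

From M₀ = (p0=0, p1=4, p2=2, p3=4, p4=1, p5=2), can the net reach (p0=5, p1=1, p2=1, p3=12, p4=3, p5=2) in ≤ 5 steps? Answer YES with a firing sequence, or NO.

depth 0: 1 marking
depth 1: 2 markings reached so far
depth 2: 3 markings reached so far
depth 3: 5 markings reached so far
depth 4: 7 markings reached so far
depth 5: 9 markings reached so far
target is not among the 9 markings reachable within 5 steps

NO — not reachable within 5 firings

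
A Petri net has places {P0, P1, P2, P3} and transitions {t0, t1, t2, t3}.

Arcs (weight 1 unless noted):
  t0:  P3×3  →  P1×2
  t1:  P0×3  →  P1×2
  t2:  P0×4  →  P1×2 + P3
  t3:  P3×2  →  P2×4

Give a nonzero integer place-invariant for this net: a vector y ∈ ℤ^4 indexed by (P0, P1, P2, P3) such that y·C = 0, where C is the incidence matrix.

Incidence matrix C (rows=places, cols=transitions):
       t0   t1   t2   t3
   P0   0   -3   -4    0
   P1   2    2    2    0
   P2   0    0    0    4
   P3  -3    0    1   -2

Candidate y = [2, 3, 1, 2]; check y·C column-wise:
  col t0: 2·0 + 3·2 + 1·0 + 2·-3 = 0
  col t1: 2·-3 + 3·2 + 1·0 + 2·0 = 0
  col t2: 2·-4 + 3·2 + 1·0 + 2·1 = 0
  col t3: 2·0 + 3·0 + 1·4 + 2·-2 = 0

y = (P0:2, P1:3, P2:1, P3:2)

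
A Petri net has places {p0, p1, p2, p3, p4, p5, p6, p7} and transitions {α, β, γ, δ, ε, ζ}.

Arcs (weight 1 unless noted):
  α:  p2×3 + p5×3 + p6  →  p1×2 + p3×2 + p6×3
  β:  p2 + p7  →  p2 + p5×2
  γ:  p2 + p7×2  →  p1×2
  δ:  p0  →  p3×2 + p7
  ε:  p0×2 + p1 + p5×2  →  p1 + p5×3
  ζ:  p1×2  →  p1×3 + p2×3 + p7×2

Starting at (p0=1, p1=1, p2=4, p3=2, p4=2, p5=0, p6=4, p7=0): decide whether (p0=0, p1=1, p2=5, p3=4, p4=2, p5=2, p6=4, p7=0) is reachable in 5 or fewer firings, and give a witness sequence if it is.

depth 0: 1 marking
depth 1: 2 markings reached so far
depth 2: 3 markings reached so far
depth 3: 3 markings reached so far
(frontier empty at depth 3; search complete)
target is not among the 3 markings reachable within 5 steps

NO — not reachable within 5 firings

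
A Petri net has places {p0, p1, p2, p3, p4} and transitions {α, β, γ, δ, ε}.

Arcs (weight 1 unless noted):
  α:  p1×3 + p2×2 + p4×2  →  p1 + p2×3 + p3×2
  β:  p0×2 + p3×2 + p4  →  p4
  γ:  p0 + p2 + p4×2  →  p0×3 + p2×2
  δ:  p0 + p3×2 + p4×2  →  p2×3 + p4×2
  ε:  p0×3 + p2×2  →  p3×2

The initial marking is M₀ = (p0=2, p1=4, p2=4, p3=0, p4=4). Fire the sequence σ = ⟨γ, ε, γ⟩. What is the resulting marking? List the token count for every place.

(p0=3, p1=4, p2=4, p3=2, p4=0)

step 1: fire γ:  (p0=2, p1=4, p2=4, p3=0, p4=4) → (p0=4, p1=4, p2=5, p3=0, p4=2)
step 2: fire ε:  (p0=4, p1=4, p2=5, p3=0, p4=2) → (p0=1, p1=4, p2=3, p3=2, p4=2)
step 3: fire γ:  (p0=1, p1=4, p2=3, p3=2, p4=2) → (p0=3, p1=4, p2=4, p3=2, p4=0)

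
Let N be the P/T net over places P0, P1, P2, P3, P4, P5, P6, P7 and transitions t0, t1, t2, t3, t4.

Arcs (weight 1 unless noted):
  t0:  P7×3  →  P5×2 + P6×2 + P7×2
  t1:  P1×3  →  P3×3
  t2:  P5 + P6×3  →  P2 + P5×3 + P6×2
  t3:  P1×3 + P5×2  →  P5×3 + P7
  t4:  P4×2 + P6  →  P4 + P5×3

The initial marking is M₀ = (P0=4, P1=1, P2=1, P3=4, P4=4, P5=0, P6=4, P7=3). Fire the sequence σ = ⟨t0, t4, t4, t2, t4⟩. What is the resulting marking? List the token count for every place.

step 1: fire t0:  (P0=4, P1=1, P2=1, P3=4, P4=4, P5=0, P6=4, P7=3) → (P0=4, P1=1, P2=1, P3=4, P4=4, P5=2, P6=6, P7=2)
step 2: fire t4:  (P0=4, P1=1, P2=1, P3=4, P4=4, P5=2, P6=6, P7=2) → (P0=4, P1=1, P2=1, P3=4, P4=3, P5=5, P6=5, P7=2)
step 3: fire t4:  (P0=4, P1=1, P2=1, P3=4, P4=3, P5=5, P6=5, P7=2) → (P0=4, P1=1, P2=1, P3=4, P4=2, P5=8, P6=4, P7=2)
step 4: fire t2:  (P0=4, P1=1, P2=1, P3=4, P4=2, P5=8, P6=4, P7=2) → (P0=4, P1=1, P2=2, P3=4, P4=2, P5=10, P6=3, P7=2)
step 5: fire t4:  (P0=4, P1=1, P2=2, P3=4, P4=2, P5=10, P6=3, P7=2) → (P0=4, P1=1, P2=2, P3=4, P4=1, P5=13, P6=2, P7=2)

(P0=4, P1=1, P2=2, P3=4, P4=1, P5=13, P6=2, P7=2)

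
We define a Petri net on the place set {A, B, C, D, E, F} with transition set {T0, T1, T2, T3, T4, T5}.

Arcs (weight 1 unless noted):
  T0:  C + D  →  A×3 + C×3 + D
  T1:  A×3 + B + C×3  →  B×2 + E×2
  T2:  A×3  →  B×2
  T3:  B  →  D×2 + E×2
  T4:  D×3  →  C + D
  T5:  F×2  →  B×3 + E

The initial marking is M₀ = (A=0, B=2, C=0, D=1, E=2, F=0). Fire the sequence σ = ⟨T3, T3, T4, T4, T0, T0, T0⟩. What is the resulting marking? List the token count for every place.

step 1: fire T3:  (A=0, B=2, C=0, D=1, E=2, F=0) → (A=0, B=1, C=0, D=3, E=4, F=0)
step 2: fire T3:  (A=0, B=1, C=0, D=3, E=4, F=0) → (A=0, B=0, C=0, D=5, E=6, F=0)
step 3: fire T4:  (A=0, B=0, C=0, D=5, E=6, F=0) → (A=0, B=0, C=1, D=3, E=6, F=0)
step 4: fire T4:  (A=0, B=0, C=1, D=3, E=6, F=0) → (A=0, B=0, C=2, D=1, E=6, F=0)
step 5: fire T0:  (A=0, B=0, C=2, D=1, E=6, F=0) → (A=3, B=0, C=4, D=1, E=6, F=0)
step 6: fire T0:  (A=3, B=0, C=4, D=1, E=6, F=0) → (A=6, B=0, C=6, D=1, E=6, F=0)
step 7: fire T0:  (A=6, B=0, C=6, D=1, E=6, F=0) → (A=9, B=0, C=8, D=1, E=6, F=0)

(A=9, B=0, C=8, D=1, E=6, F=0)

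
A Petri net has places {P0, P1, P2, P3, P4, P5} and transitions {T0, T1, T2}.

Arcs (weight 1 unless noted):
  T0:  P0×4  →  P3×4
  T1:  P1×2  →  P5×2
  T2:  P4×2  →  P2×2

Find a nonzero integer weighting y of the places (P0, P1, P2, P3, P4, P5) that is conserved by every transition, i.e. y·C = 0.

y = (P0:1, P1:0, P2:0, P3:1, P4:0, P5:0)

Incidence matrix C (rows=places, cols=transitions):
       T0   T1   T2
   P0  -4    0    0
   P1   0   -2    0
   P2   0    0    2
   P3   4    0    0
   P4   0    0   -2
   P5   0    2    0

Candidate y = [1, 0, 0, 1, 0, 0]; check y·C column-wise:
  col T0: 1·-4 + 1·4 = 0
  col T1: 1·0 + 0·-2 + 1·0 + 0·2 = 0
  col T2: 1·0 + 0·2 + 1·0 + 0·-2 = 0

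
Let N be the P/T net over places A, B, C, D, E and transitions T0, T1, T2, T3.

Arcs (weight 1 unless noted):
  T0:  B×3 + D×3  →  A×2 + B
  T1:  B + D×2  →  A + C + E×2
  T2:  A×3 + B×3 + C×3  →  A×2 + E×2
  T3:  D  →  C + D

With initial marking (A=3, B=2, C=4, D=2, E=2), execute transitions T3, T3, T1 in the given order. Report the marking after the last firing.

step 1: fire T3:  (A=3, B=2, C=4, D=2, E=2) → (A=3, B=2, C=5, D=2, E=2)
step 2: fire T3:  (A=3, B=2, C=5, D=2, E=2) → (A=3, B=2, C=6, D=2, E=2)
step 3: fire T1:  (A=3, B=2, C=6, D=2, E=2) → (A=4, B=1, C=7, D=0, E=4)

(A=4, B=1, C=7, D=0, E=4)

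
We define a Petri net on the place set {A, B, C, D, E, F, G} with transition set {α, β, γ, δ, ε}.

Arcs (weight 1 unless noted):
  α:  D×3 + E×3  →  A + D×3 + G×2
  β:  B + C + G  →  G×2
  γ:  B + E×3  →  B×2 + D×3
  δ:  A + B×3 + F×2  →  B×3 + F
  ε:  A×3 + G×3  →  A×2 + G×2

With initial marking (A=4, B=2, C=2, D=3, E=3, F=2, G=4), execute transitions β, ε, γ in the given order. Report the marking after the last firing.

step 1: fire β:  (A=4, B=2, C=2, D=3, E=3, F=2, G=4) → (A=4, B=1, C=1, D=3, E=3, F=2, G=5)
step 2: fire ε:  (A=4, B=1, C=1, D=3, E=3, F=2, G=5) → (A=3, B=1, C=1, D=3, E=3, F=2, G=4)
step 3: fire γ:  (A=3, B=1, C=1, D=3, E=3, F=2, G=4) → (A=3, B=2, C=1, D=6, E=0, F=2, G=4)

(A=3, B=2, C=1, D=6, E=0, F=2, G=4)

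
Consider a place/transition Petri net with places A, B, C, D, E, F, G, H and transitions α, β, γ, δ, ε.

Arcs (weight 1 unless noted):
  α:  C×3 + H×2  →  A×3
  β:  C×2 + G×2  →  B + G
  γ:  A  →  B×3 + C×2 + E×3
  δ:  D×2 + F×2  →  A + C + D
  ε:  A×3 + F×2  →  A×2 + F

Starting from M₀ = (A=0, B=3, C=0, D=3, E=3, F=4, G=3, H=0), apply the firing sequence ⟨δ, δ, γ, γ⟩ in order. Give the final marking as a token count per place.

(A=0, B=9, C=6, D=1, E=9, F=0, G=3, H=0)

step 1: fire δ:  (A=0, B=3, C=0, D=3, E=3, F=4, G=3, H=0) → (A=1, B=3, C=1, D=2, E=3, F=2, G=3, H=0)
step 2: fire δ:  (A=1, B=3, C=1, D=2, E=3, F=2, G=3, H=0) → (A=2, B=3, C=2, D=1, E=3, F=0, G=3, H=0)
step 3: fire γ:  (A=2, B=3, C=2, D=1, E=3, F=0, G=3, H=0) → (A=1, B=6, C=4, D=1, E=6, F=0, G=3, H=0)
step 4: fire γ:  (A=1, B=6, C=4, D=1, E=6, F=0, G=3, H=0) → (A=0, B=9, C=6, D=1, E=9, F=0, G=3, H=0)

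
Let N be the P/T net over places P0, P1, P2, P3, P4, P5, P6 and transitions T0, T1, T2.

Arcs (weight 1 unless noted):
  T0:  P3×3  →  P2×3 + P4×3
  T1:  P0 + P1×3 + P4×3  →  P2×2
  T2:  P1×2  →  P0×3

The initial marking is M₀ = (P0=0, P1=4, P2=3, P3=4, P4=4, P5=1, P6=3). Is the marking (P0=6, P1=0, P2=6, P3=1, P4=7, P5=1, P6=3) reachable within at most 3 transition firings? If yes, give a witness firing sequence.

YES — reachable via ⟨T0, T2, T2⟩ (3 firings)

step 1: fire T0:  (P0=0, P1=4, P2=3, P3=4, P4=4, P5=1, P6=3) → (P0=0, P1=4, P2=6, P3=1, P4=7, P5=1, P6=3)
step 2: fire T2:  (P0=0, P1=4, P2=6, P3=1, P4=7, P5=1, P6=3) → (P0=3, P1=2, P2=6, P3=1, P4=7, P5=1, P6=3)
step 3: fire T2:  (P0=3, P1=2, P2=6, P3=1, P4=7, P5=1, P6=3) → (P0=6, P1=0, P2=6, P3=1, P4=7, P5=1, P6=3)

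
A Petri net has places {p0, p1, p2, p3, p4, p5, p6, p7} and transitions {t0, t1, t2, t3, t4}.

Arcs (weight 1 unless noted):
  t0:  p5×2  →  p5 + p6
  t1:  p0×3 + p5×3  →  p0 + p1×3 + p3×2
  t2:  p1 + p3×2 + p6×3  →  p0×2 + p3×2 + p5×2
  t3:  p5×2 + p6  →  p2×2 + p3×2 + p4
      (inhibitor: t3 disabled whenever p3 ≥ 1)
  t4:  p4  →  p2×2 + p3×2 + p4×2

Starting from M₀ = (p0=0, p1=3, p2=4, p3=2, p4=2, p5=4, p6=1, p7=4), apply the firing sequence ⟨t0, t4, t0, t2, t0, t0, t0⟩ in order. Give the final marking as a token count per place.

step 1: fire t0:  (p0=0, p1=3, p2=4, p3=2, p4=2, p5=4, p6=1, p7=4) → (p0=0, p1=3, p2=4, p3=2, p4=2, p5=3, p6=2, p7=4)
step 2: fire t4:  (p0=0, p1=3, p2=4, p3=2, p4=2, p5=3, p6=2, p7=4) → (p0=0, p1=3, p2=6, p3=4, p4=3, p5=3, p6=2, p7=4)
step 3: fire t0:  (p0=0, p1=3, p2=6, p3=4, p4=3, p5=3, p6=2, p7=4) → (p0=0, p1=3, p2=6, p3=4, p4=3, p5=2, p6=3, p7=4)
step 4: fire t2:  (p0=0, p1=3, p2=6, p3=4, p4=3, p5=2, p6=3, p7=4) → (p0=2, p1=2, p2=6, p3=4, p4=3, p5=4, p6=0, p7=4)
step 5: fire t0:  (p0=2, p1=2, p2=6, p3=4, p4=3, p5=4, p6=0, p7=4) → (p0=2, p1=2, p2=6, p3=4, p4=3, p5=3, p6=1, p7=4)
step 6: fire t0:  (p0=2, p1=2, p2=6, p3=4, p4=3, p5=3, p6=1, p7=4) → (p0=2, p1=2, p2=6, p3=4, p4=3, p5=2, p6=2, p7=4)
step 7: fire t0:  (p0=2, p1=2, p2=6, p3=4, p4=3, p5=2, p6=2, p7=4) → (p0=2, p1=2, p2=6, p3=4, p4=3, p5=1, p6=3, p7=4)

(p0=2, p1=2, p2=6, p3=4, p4=3, p5=1, p6=3, p7=4)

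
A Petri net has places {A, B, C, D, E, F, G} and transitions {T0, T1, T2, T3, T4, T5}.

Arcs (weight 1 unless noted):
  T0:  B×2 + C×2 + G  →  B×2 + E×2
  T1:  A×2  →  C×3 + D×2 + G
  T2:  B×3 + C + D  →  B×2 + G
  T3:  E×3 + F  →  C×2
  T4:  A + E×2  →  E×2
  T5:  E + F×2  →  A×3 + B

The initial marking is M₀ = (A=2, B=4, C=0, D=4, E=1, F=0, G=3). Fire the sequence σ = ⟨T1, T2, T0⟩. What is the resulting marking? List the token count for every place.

step 1: fire T1:  (A=2, B=4, C=0, D=4, E=1, F=0, G=3) → (A=0, B=4, C=3, D=6, E=1, F=0, G=4)
step 2: fire T2:  (A=0, B=4, C=3, D=6, E=1, F=0, G=4) → (A=0, B=3, C=2, D=5, E=1, F=0, G=5)
step 3: fire T0:  (A=0, B=3, C=2, D=5, E=1, F=0, G=5) → (A=0, B=3, C=0, D=5, E=3, F=0, G=4)

(A=0, B=3, C=0, D=5, E=3, F=0, G=4)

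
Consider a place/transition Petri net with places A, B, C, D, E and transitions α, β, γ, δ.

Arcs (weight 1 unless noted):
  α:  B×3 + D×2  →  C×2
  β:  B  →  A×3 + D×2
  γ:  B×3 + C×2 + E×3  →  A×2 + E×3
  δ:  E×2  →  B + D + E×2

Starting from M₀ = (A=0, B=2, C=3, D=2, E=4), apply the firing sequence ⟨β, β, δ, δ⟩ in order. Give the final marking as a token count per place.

(A=6, B=2, C=3, D=8, E=4)

step 1: fire β:  (A=0, B=2, C=3, D=2, E=4) → (A=3, B=1, C=3, D=4, E=4)
step 2: fire β:  (A=3, B=1, C=3, D=4, E=4) → (A=6, B=0, C=3, D=6, E=4)
step 3: fire δ:  (A=6, B=0, C=3, D=6, E=4) → (A=6, B=1, C=3, D=7, E=4)
step 4: fire δ:  (A=6, B=1, C=3, D=7, E=4) → (A=6, B=2, C=3, D=8, E=4)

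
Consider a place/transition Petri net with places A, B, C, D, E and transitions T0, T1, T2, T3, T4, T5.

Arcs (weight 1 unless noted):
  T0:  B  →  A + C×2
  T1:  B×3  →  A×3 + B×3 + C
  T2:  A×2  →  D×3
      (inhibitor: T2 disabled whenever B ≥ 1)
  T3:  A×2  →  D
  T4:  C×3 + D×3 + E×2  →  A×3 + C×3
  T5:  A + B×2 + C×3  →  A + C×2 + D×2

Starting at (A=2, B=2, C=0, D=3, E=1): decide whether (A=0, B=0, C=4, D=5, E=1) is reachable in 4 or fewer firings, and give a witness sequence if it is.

step 1: fire T0:  (A=2, B=2, C=0, D=3, E=1) → (A=3, B=1, C=2, D=3, E=1)
step 2: fire T0:  (A=3, B=1, C=2, D=3, E=1) → (A=4, B=0, C=4, D=3, E=1)
step 3: fire T3:  (A=4, B=0, C=4, D=3, E=1) → (A=2, B=0, C=4, D=4, E=1)
step 4: fire T3:  (A=2, B=0, C=4, D=4, E=1) → (A=0, B=0, C=4, D=5, E=1)

YES — reachable via ⟨T0, T0, T3, T3⟩ (4 firings)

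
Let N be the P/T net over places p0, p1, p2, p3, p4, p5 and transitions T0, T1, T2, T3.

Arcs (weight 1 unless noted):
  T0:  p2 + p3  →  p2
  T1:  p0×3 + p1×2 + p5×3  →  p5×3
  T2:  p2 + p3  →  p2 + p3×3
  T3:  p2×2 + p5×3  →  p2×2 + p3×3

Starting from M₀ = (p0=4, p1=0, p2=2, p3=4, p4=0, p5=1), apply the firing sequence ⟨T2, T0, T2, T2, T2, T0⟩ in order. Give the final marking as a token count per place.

step 1: fire T2:  (p0=4, p1=0, p2=2, p3=4, p4=0, p5=1) → (p0=4, p1=0, p2=2, p3=6, p4=0, p5=1)
step 2: fire T0:  (p0=4, p1=0, p2=2, p3=6, p4=0, p5=1) → (p0=4, p1=0, p2=2, p3=5, p4=0, p5=1)
step 3: fire T2:  (p0=4, p1=0, p2=2, p3=5, p4=0, p5=1) → (p0=4, p1=0, p2=2, p3=7, p4=0, p5=1)
step 4: fire T2:  (p0=4, p1=0, p2=2, p3=7, p4=0, p5=1) → (p0=4, p1=0, p2=2, p3=9, p4=0, p5=1)
step 5: fire T2:  (p0=4, p1=0, p2=2, p3=9, p4=0, p5=1) → (p0=4, p1=0, p2=2, p3=11, p4=0, p5=1)
step 6: fire T0:  (p0=4, p1=0, p2=2, p3=11, p4=0, p5=1) → (p0=4, p1=0, p2=2, p3=10, p4=0, p5=1)

(p0=4, p1=0, p2=2, p3=10, p4=0, p5=1)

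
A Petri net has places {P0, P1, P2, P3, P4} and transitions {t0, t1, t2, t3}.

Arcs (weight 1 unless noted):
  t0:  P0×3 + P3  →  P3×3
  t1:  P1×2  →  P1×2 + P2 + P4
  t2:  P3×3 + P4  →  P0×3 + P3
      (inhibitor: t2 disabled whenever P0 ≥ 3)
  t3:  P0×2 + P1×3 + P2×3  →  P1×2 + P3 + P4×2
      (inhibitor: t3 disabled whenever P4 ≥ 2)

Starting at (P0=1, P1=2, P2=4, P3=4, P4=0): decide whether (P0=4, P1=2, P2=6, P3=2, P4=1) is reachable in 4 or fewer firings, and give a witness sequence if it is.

step 1: fire t1:  (P0=1, P1=2, P2=4, P3=4, P4=0) → (P0=1, P1=2, P2=5, P3=4, P4=1)
step 2: fire t1:  (P0=1, P1=2, P2=5, P3=4, P4=1) → (P0=1, P1=2, P2=6, P3=4, P4=2)
step 3: fire t2:  (P0=1, P1=2, P2=6, P3=4, P4=2) → (P0=4, P1=2, P2=6, P3=2, P4=1)

YES — reachable via ⟨t1, t1, t2⟩ (3 firings)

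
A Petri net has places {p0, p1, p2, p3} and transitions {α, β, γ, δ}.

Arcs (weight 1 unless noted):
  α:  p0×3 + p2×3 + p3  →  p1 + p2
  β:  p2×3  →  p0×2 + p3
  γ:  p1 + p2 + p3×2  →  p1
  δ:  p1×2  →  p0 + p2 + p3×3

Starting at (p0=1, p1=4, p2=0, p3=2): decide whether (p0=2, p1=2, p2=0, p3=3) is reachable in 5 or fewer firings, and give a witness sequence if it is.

step 1: fire δ:  (p0=1, p1=4, p2=0, p3=2) → (p0=2, p1=2, p2=1, p3=5)
step 2: fire γ:  (p0=2, p1=2, p2=1, p3=5) → (p0=2, p1=2, p2=0, p3=3)

YES — reachable via ⟨δ, γ⟩ (2 firings)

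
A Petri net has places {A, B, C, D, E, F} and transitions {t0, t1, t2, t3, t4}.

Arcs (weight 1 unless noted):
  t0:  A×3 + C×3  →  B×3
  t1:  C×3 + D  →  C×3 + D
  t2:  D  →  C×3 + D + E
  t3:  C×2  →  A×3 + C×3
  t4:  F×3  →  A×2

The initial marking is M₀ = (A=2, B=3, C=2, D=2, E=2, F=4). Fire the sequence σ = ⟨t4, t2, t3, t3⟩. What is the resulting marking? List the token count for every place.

step 1: fire t4:  (A=2, B=3, C=2, D=2, E=2, F=4) → (A=4, B=3, C=2, D=2, E=2, F=1)
step 2: fire t2:  (A=4, B=3, C=2, D=2, E=2, F=1) → (A=4, B=3, C=5, D=2, E=3, F=1)
step 3: fire t3:  (A=4, B=3, C=5, D=2, E=3, F=1) → (A=7, B=3, C=6, D=2, E=3, F=1)
step 4: fire t3:  (A=7, B=3, C=6, D=2, E=3, F=1) → (A=10, B=3, C=7, D=2, E=3, F=1)

(A=10, B=3, C=7, D=2, E=3, F=1)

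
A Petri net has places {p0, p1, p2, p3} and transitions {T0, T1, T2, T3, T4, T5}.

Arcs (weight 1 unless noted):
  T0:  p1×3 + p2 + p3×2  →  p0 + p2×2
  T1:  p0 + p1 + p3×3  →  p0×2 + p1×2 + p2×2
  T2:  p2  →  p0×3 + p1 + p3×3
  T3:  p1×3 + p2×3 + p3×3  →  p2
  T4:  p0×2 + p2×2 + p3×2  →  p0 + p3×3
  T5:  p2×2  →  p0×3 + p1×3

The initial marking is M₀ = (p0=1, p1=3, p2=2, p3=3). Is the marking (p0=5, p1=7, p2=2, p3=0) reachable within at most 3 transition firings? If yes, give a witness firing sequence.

YES — reachable via ⟨T1, T5⟩ (2 firings)

step 1: fire T1:  (p0=1, p1=3, p2=2, p3=3) → (p0=2, p1=4, p2=4, p3=0)
step 2: fire T5:  (p0=2, p1=4, p2=4, p3=0) → (p0=5, p1=7, p2=2, p3=0)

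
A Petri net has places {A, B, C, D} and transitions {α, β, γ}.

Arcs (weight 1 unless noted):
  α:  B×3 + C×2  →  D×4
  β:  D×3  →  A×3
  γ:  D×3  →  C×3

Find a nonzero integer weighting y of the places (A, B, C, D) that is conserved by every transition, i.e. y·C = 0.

y = (A:3, B:2, C:3, D:3)

Incidence matrix C (rows=places, cols=transitions):
        α    β    γ
    A   0    3    0
    B  -3    0    0
    C  -2    0    3
    D   4   -3   -3

Candidate y = [3, 2, 3, 3]; check y·C column-wise:
  col α: 3·0 + 2·-3 + 3·-2 + 3·4 = 0
  col β: 3·3 + 2·0 + 3·0 + 3·-3 = 0
  col γ: 3·0 + 2·0 + 3·3 + 3·-3 = 0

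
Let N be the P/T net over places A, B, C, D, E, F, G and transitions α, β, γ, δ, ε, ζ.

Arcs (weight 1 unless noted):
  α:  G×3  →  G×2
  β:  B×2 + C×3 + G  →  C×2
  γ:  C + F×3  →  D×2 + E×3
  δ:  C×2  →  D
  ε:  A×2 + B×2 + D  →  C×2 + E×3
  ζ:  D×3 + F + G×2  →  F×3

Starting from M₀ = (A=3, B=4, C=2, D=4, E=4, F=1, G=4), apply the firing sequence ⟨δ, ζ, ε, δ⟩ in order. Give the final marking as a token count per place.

(A=1, B=2, C=0, D=2, E=7, F=3, G=2)

step 1: fire δ:  (A=3, B=4, C=2, D=4, E=4, F=1, G=4) → (A=3, B=4, C=0, D=5, E=4, F=1, G=4)
step 2: fire ζ:  (A=3, B=4, C=0, D=5, E=4, F=1, G=4) → (A=3, B=4, C=0, D=2, E=4, F=3, G=2)
step 3: fire ε:  (A=3, B=4, C=0, D=2, E=4, F=3, G=2) → (A=1, B=2, C=2, D=1, E=7, F=3, G=2)
step 4: fire δ:  (A=1, B=2, C=2, D=1, E=7, F=3, G=2) → (A=1, B=2, C=0, D=2, E=7, F=3, G=2)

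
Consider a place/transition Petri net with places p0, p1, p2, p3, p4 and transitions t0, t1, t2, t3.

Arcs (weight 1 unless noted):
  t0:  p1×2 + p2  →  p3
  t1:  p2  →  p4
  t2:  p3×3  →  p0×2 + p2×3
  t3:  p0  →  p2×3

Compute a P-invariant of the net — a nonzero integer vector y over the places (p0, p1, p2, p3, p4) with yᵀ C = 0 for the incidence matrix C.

Incidence matrix C (rows=places, cols=transitions):
       t0   t1   t2   t3
   p0   0    0    2   -1
   p1  -2    0    0    0
   p2  -1   -1    3    3
   p3   1    0   -3    0
   p4   0    1    0    0

Candidate y = [3, 1, 1, 3, 1]; check y·C column-wise:
  col t0: 3·0 + 1·-2 + 1·-1 + 3·1 + 1·0 = 0
  col t1: 3·0 + 1·0 + 1·-1 + 3·0 + 1·1 = 0
  col t2: 3·2 + 1·0 + 1·3 + 3·-3 + 1·0 = 0
  col t3: 3·-1 + 1·0 + 1·3 + 3·0 + 1·0 = 0

y = (p0:3, p1:1, p2:1, p3:3, p4:1)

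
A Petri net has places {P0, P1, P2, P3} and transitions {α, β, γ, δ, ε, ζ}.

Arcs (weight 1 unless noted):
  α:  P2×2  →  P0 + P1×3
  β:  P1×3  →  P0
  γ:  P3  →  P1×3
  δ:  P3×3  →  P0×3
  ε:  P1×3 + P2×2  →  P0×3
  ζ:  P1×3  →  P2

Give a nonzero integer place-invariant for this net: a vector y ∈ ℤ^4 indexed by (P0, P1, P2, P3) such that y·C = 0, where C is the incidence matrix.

y = (P0:3, P1:1, P2:3, P3:3)

Incidence matrix C (rows=places, cols=transitions):
        α    β    γ    δ    ε    ζ
   P0   1    1    0    3    3    0
   P1   3   -3    3    0   -3   -3
   P2  -2    0    0    0   -2    1
   P3   0    0   -1   -3    0    0

Candidate y = [3, 1, 3, 3]; check y·C column-wise:
  col α: 3·1 + 1·3 + 3·-2 + 3·0 = 0
  col β: 3·1 + 1·-3 + 3·0 + 3·0 = 0
  col γ: 3·0 + 1·3 + 3·0 + 3·-1 = 0
  col δ: 3·3 + 1·0 + 3·0 + 3·-3 = 0
  col ε: 3·3 + 1·-3 + 3·-2 + 3·0 = 0
  col ζ: 3·0 + 1·-3 + 3·1 + 3·0 = 0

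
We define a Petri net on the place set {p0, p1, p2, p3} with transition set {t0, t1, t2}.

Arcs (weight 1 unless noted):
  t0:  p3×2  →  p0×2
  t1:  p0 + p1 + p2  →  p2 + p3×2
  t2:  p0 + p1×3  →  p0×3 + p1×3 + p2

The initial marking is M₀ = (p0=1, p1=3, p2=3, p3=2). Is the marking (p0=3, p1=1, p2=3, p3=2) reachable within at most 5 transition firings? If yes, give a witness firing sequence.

YES — reachable via ⟨t0, t1, t0, t1⟩ (4 firings)

step 1: fire t0:  (p0=1, p1=3, p2=3, p3=2) → (p0=3, p1=3, p2=3, p3=0)
step 2: fire t1:  (p0=3, p1=3, p2=3, p3=0) → (p0=2, p1=2, p2=3, p3=2)
step 3: fire t0:  (p0=2, p1=2, p2=3, p3=2) → (p0=4, p1=2, p2=3, p3=0)
step 4: fire t1:  (p0=4, p1=2, p2=3, p3=0) → (p0=3, p1=1, p2=3, p3=2)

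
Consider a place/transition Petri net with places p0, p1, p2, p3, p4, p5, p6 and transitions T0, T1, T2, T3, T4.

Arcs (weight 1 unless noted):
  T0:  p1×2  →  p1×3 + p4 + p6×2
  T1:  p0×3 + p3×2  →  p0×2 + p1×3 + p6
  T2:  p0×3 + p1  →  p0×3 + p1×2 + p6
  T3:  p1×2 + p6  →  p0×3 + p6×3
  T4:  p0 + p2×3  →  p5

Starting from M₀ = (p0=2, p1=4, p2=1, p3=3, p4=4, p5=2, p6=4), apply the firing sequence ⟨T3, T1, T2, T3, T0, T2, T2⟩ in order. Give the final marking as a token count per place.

(p0=7, p1=7, p2=1, p3=1, p4=5, p5=2, p6=14)

step 1: fire T3:  (p0=2, p1=4, p2=1, p3=3, p4=4, p5=2, p6=4) → (p0=5, p1=2, p2=1, p3=3, p4=4, p5=2, p6=6)
step 2: fire T1:  (p0=5, p1=2, p2=1, p3=3, p4=4, p5=2, p6=6) → (p0=4, p1=5, p2=1, p3=1, p4=4, p5=2, p6=7)
step 3: fire T2:  (p0=4, p1=5, p2=1, p3=1, p4=4, p5=2, p6=7) → (p0=4, p1=6, p2=1, p3=1, p4=4, p5=2, p6=8)
step 4: fire T3:  (p0=4, p1=6, p2=1, p3=1, p4=4, p5=2, p6=8) → (p0=7, p1=4, p2=1, p3=1, p4=4, p5=2, p6=10)
step 5: fire T0:  (p0=7, p1=4, p2=1, p3=1, p4=4, p5=2, p6=10) → (p0=7, p1=5, p2=1, p3=1, p4=5, p5=2, p6=12)
step 6: fire T2:  (p0=7, p1=5, p2=1, p3=1, p4=5, p5=2, p6=12) → (p0=7, p1=6, p2=1, p3=1, p4=5, p5=2, p6=13)
step 7: fire T2:  (p0=7, p1=6, p2=1, p3=1, p4=5, p5=2, p6=13) → (p0=7, p1=7, p2=1, p3=1, p4=5, p5=2, p6=14)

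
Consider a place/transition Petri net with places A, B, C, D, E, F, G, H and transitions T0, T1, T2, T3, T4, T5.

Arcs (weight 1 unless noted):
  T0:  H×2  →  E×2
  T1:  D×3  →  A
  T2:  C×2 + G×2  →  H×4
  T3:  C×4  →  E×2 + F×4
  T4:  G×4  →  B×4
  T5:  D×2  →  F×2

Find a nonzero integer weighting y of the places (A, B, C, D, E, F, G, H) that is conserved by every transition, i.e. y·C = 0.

y = (A:3, B:-1, C:1, D:1, E:0, F:1, G:-1, H:0)

Incidence matrix C (rows=places, cols=transitions):
       T0   T1   T2   T3   T4   T5
    A   0    1    0    0    0    0
    B   0    0    0    0    4    0
    C   0    0   -2   -4    0    0
    D   0   -3    0    0    0   -2
    E   2    0    0    2    0    0
    F   0    0    0    4    0    2
    G   0    0   -2    0   -4    0
    H  -2    0    4    0    0    0

Candidate y = [3, -1, 1, 1, 0, 1, -1, 0]; check y·C column-wise:
  col T0: 3·0 + -1·0 + 1·0 + 1·0 + 0·2 + 1·0 + -1·0 + 0·-2 = 0
  col T1: 3·1 + -1·0 + 1·0 + 1·-3 + 1·0 + -1·0 = 0
  col T2: 3·0 + -1·0 + 1·-2 + 1·0 + 1·0 + -1·-2 + 0·4 = 0
  col T3: 3·0 + -1·0 + 1·-4 + 1·0 + 0·2 + 1·4 + -1·0 = 0
  col T4: 3·0 + -1·4 + 1·0 + 1·0 + 1·0 + -1·-4 = 0
  col T5: 3·0 + -1·0 + 1·0 + 1·-2 + 1·2 + -1·0 = 0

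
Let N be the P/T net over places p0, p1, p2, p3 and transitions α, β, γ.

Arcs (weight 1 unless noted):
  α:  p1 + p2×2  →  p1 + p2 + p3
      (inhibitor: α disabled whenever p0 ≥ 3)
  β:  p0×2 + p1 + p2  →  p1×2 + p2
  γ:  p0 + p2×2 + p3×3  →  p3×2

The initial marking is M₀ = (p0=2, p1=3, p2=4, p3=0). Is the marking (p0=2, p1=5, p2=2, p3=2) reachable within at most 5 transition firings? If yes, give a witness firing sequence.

NO — not reachable within 5 firings

depth 0: 1 marking
depth 1: 3 markings reached so far
depth 2: 5 markings reached so far
depth 3: 7 markings reached so far
depth 4: 8 markings reached so far
depth 5: 8 markings reached so far
(frontier empty at depth 5; search complete)
target is not among the 8 markings reachable within 5 steps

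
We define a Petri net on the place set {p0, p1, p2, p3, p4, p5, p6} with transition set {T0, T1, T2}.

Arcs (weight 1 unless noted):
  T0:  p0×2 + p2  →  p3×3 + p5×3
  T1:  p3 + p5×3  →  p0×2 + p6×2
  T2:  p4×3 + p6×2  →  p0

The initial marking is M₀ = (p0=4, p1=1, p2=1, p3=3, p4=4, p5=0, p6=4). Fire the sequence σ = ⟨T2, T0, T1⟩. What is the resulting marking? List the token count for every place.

(p0=5, p1=1, p2=0, p3=5, p4=1, p5=0, p6=4)

step 1: fire T2:  (p0=4, p1=1, p2=1, p3=3, p4=4, p5=0, p6=4) → (p0=5, p1=1, p2=1, p3=3, p4=1, p5=0, p6=2)
step 2: fire T0:  (p0=5, p1=1, p2=1, p3=3, p4=1, p5=0, p6=2) → (p0=3, p1=1, p2=0, p3=6, p4=1, p5=3, p6=2)
step 3: fire T1:  (p0=3, p1=1, p2=0, p3=6, p4=1, p5=3, p6=2) → (p0=5, p1=1, p2=0, p3=5, p4=1, p5=0, p6=4)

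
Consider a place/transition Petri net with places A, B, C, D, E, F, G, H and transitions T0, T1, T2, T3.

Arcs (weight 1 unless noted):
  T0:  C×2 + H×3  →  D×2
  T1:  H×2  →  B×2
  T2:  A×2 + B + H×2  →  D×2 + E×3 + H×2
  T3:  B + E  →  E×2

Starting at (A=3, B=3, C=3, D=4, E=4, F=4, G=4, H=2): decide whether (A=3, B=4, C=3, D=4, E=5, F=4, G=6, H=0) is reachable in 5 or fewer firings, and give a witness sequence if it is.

NO — not reachable within 5 firings

depth 0: 1 marking
depth 1: 4 markings reached so far
depth 2: 8 markings reached so far
depth 3: 12 markings reached so far
depth 4: 14 markings reached so far
depth 5: 16 markings reached so far
target is not among the 16 markings reachable within 5 steps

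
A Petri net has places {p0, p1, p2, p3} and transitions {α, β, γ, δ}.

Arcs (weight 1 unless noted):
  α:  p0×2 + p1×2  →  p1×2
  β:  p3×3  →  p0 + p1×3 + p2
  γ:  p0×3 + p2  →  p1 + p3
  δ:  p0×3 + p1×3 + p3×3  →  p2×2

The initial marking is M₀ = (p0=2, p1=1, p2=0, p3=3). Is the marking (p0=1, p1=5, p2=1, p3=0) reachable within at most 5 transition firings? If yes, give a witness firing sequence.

depth 0: 1 marking
depth 1: 2 markings reached so far
depth 2: 4 markings reached so far
depth 3: 4 markings reached so far
(frontier empty at depth 3; search complete)
target is not among the 4 markings reachable within 5 steps

NO — not reachable within 5 firings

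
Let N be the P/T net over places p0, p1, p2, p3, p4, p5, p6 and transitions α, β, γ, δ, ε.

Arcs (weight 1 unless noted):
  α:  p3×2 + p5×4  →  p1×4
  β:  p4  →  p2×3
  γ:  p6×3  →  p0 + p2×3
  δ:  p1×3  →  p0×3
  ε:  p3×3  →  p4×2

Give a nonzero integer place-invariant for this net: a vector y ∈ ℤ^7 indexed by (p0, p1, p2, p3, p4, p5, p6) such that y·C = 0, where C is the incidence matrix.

y = (p0:3, p1:3, p2:-1, p3:-2, p4:-3, p5:4, p6:0)

Incidence matrix C (rows=places, cols=transitions):
        α    β    γ    δ    ε
   p0   0    0    1    3    0
   p1   4    0    0   -3    0
   p2   0    3    3    0    0
   p3  -2    0    0    0   -3
   p4   0   -1    0    0    2
   p5  -4    0    0    0    0
   p6   0    0   -3    0    0

Candidate y = [3, 3, -1, -2, -3, 4, 0]; check y·C column-wise:
  col α: 3·0 + 3·4 + -1·0 + -2·-2 + -3·0 + 4·-4 = 0
  col β: 3·0 + 3·0 + -1·3 + -2·0 + -3·-1 + 4·0 = 0
  col γ: 3·1 + 3·0 + -1·3 + -2·0 + -3·0 + 4·0 + 0·-3 = 0
  col δ: 3·3 + 3·-3 + -1·0 + -2·0 + -3·0 + 4·0 = 0
  col ε: 3·0 + 3·0 + -1·0 + -2·-3 + -3·2 + 4·0 = 0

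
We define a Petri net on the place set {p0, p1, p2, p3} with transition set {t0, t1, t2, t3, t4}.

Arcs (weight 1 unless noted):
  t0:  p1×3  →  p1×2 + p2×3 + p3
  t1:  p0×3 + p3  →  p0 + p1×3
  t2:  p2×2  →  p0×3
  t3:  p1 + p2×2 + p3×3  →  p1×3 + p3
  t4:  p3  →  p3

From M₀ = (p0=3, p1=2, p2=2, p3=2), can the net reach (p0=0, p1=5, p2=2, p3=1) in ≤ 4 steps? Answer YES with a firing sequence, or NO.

NO — not reachable within 4 firings

depth 0: 1 marking
depth 1: 3 markings reached so far
depth 2: 5 markings reached so far
depth 3: 8 markings reached so far
depth 4: 13 markings reached so far
target is not among the 13 markings reachable within 4 steps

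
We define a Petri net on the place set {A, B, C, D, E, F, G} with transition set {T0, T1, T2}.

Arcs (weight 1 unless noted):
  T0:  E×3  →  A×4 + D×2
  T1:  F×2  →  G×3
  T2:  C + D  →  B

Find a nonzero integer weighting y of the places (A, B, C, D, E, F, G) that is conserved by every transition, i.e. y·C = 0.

Incidence matrix C (rows=places, cols=transitions):
       T0   T1   T2
    A   4    0    0
    B   0    0    1
    C   0    0   -1
    D   2    0   -1
    E  -3    0    0
    F   0   -2    0
    G   0    3    0

Candidate y = [0, 1, 1, 0, 0, 0, 0]; check y·C column-wise:
  col T0: 0·4 + 1·0 + 1·0 + 0·2 + 0·-3 = 0
  col T1: 1·0 + 1·0 + 0·-2 + 0·3 = 0
  col T2: 1·1 + 1·-1 + 0·-1 = 0

y = (A:0, B:1, C:1, D:0, E:0, F:0, G:0)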